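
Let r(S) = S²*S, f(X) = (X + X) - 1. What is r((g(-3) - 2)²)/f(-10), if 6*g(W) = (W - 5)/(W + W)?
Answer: -16777216/11160261 ≈ -1.5033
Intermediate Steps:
f(X) = -1 + 2*X (f(X) = 2*X - 1 = -1 + 2*X)
g(W) = (-5 + W)/(12*W) (g(W) = ((W - 5)/(W + W))/6 = ((-5 + W)/((2*W)))/6 = ((-5 + W)*(1/(2*W)))/6 = ((-5 + W)/(2*W))/6 = (-5 + W)/(12*W))
r(S) = S³
r((g(-3) - 2)²)/f(-10) = (((1/12)*(-5 - 3)/(-3) - 2)²)³/(-1 + 2*(-10)) = (((1/12)*(-⅓)*(-8) - 2)²)³/(-1 - 20) = ((2/9 - 2)²)³/(-21) = ((-16/9)²)³*(-1/21) = (256/81)³*(-1/21) = (16777216/531441)*(-1/21) = -16777216/11160261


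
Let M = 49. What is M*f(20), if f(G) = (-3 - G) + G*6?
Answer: 4753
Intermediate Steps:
f(G) = -3 + 5*G (f(G) = (-3 - G) + 6*G = -3 + 5*G)
M*f(20) = 49*(-3 + 5*20) = 49*(-3 + 100) = 49*97 = 4753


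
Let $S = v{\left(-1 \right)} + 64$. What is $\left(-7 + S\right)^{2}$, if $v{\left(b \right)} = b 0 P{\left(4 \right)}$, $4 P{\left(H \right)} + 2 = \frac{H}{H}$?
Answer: $3249$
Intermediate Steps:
$P{\left(H \right)} = - \frac{1}{4}$ ($P{\left(H \right)} = - \frac{1}{2} + \frac{H \frac{1}{H}}{4} = - \frac{1}{2} + \frac{1}{4} \cdot 1 = - \frac{1}{2} + \frac{1}{4} = - \frac{1}{4}$)
$v{\left(b \right)} = 0$ ($v{\left(b \right)} = b 0 \left(- \frac{1}{4}\right) = 0 \left(- \frac{1}{4}\right) = 0$)
$S = 64$ ($S = 0 + 64 = 64$)
$\left(-7 + S\right)^{2} = \left(-7 + 64\right)^{2} = 57^{2} = 3249$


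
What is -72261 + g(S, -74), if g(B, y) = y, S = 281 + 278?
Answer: -72335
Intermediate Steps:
S = 559
-72261 + g(S, -74) = -72261 - 74 = -72335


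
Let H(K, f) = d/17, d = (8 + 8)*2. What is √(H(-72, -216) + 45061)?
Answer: √13023173/17 ≈ 212.28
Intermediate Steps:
d = 32 (d = 16*2 = 32)
H(K, f) = 32/17
√(H(-72, -216) + 45061) = √(32/17 + 45061) = √(766069/17) = √13023173/17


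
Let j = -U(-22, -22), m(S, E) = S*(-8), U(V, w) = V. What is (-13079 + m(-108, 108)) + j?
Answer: -12193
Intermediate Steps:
m(S, E) = -8*S
j = 22 (j = -1*(-22) = 22)
(-13079 + m(-108, 108)) + j = (-13079 - 8*(-108)) + 22 = (-13079 + 864) + 22 = -12215 + 22 = -12193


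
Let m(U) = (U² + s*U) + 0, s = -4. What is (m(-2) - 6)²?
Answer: 36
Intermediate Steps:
m(U) = U² - 4*U (m(U) = (U² - 4*U) + 0 = U² - 4*U)
(m(-2) - 6)² = (-2*(-4 - 2) - 6)² = (-2*(-6) - 6)² = (12 - 6)² = 6² = 36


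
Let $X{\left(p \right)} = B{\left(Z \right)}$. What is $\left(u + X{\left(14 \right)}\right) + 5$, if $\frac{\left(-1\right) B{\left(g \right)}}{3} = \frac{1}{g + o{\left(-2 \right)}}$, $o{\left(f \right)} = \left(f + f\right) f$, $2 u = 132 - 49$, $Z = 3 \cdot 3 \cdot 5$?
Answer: $\frac{4923}{106} \approx 46.443$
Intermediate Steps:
$Z = 45$ ($Z = 9 \cdot 5 = 45$)
$u = \frac{83}{2}$ ($u = \frac{132 - 49}{2} = \frac{1}{2} \cdot 83 = \frac{83}{2} \approx 41.5$)
$o{\left(f \right)} = 2 f^{2}$ ($o{\left(f \right)} = 2 f f = 2 f^{2}$)
$B{\left(g \right)} = - \frac{3}{8 + g}$ ($B{\left(g \right)} = - \frac{3}{g + 2 \left(-2\right)^{2}} = - \frac{3}{g + 2 \cdot 4} = - \frac{3}{g + 8} = - \frac{3}{8 + g}$)
$X{\left(p \right)} = - \frac{3}{53}$ ($X{\left(p \right)} = - \frac{3}{8 + 45} = - \frac{3}{53}$)
$\left(u + X{\left(14 \right)}\right) + 5 = \left(\frac{83}{2} - \frac{3}{53}\right) + 5 = \frac{4393}{106} + 5 = \frac{4923}{106}$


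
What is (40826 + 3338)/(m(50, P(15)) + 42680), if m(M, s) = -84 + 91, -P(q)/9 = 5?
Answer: 44164/42687 ≈ 1.0346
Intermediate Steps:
P(q) = -45 (P(q) = -9*5 = -45)
m(M, s) = 7
(40826 + 3338)/(m(50, P(15)) + 42680) = (40826 + 3338)/(7 + 42680) = 44164/42687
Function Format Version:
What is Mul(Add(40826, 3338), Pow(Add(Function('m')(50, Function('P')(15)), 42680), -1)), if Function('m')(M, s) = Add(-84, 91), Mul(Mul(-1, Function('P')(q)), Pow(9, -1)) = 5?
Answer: Rational(44164, 42687) ≈ 1.0346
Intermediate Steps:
Function('P')(q) = -45 (Function('P')(q) = Mul(-9, 5) = -45)
Function('m')(M, s) = 7
Mul(Add(40826, 3338), Pow(Add(Function('m')(50, Function('P')(15)), 42680), -1)) = Mul(Add(40826, 3338), Pow(Add(7, 42680), -1)) = Mul(44164, Pow(42687, -1)) = Mul(44164, Rational(1, 42687)) = Rational(44164, 42687)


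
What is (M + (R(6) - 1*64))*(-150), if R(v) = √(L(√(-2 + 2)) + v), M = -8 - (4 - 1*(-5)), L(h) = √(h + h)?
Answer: 12150 - 150*√6 ≈ 11783.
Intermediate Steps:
L(h) = √2*√h (L(h) = √(2*h) = √2*√h)
M = -17 (M = -8 - (4 + 5) = -8 - 1*9 = -8 - 9 = -17)
R(v) = √v (R(v) = √(√2*√(√(-2 + 2)) + v) = √(√2*√(√0) + v) = √(√2*√0 + v) = √(√2*0 + v) = √(0 + v) = √v)
(M + (R(6) - 1*64))*(-150) = (-17 + (√6 - 1*64))*(-150) = (-17 + (√6 - 64))*(-150) = (-17 + (-64 + √6))*(-150) = (-81 + √6)*(-150) = 12150 - 150*√6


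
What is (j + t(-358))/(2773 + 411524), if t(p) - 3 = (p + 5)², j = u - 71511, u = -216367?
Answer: -54422/138099 ≈ -0.39408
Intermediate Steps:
j = -287878 (j = -216367 - 71511 = -287878)
t(p) = 3 + (5 + p)² (t(p) = 3 + (p + 5)² = 3 + (5 + p)²)
(j + t(-358))/(2773 + 411524) = (-287878 + (3 + (5 - 358)²))/(2773 + 411524) = (-287878 + (3 + (-353)²))/414297 = (-287878 + (3 + 124609))*(1/414297) = (-287878 + 124612)*(1/414297) = -163266*1/414297 = -54422/138099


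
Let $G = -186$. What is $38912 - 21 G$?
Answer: $42818$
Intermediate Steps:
$38912 - 21 G = 38912 - -3906 = 38912 + 3906 = 42818$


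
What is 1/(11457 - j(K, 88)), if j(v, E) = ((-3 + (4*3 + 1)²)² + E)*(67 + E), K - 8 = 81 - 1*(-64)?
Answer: -1/4273363 ≈ -2.3401e-7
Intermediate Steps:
K = 153 (K = 8 + (81 - 1*(-64)) = 8 + (81 + 64) = 8 + 145 = 153)
j(v, E) = (67 + E)*(27556 + E) (j(v, E) = ((-3 + (12 + 1)²)² + E)*(67 + E) = ((-3 + 13²)² + E)*(67 + E) = ((-3 + 169)² + E)*(67 + E) = (166² + E)*(67 + E) = (27556 + E)*(67 + E) = (67 + E)*(27556 + E))
1/(11457 - j(K, 88)) = 1/(11457 - (1846252 + 88² + 27623*88)) = 1/(11457 - (1846252 + 7744 + 2430824)) = 1/(11457 - 1*4284820) = 1/(11457 - 4284820) = 1/(-4273363) = -1/4273363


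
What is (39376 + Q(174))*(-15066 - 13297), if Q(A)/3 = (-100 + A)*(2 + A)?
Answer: -2225020624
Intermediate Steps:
Q(A) = 3*(-100 + A)*(2 + A) (Q(A) = 3*((-100 + A)*(2 + A)) = 3*(-100 + A)*(2 + A))
(39376 + Q(174))*(-15066 - 13297) = (39376 + (-600 - 294*174 + 3*174²))*(-15066 - 13297) = (39376 + (-600 - 51156 + 3*30276))*(-28363) = (39376 + (-600 - 51156 + 90828))*(-28363) = (39376 + 39072)*(-28363) = 78448*(-28363) = -2225020624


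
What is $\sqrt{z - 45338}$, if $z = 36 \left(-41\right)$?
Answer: $i \sqrt{46814} \approx 216.37 i$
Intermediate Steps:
$z = -1476$
$\sqrt{z - 45338} = \sqrt{-1476 - 45338} = \sqrt{-46814} = i \sqrt{46814}$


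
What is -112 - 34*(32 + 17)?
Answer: -1778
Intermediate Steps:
-112 - 34*(32 + 17) = -112 - 34*49 = -112 - 1666 = -1778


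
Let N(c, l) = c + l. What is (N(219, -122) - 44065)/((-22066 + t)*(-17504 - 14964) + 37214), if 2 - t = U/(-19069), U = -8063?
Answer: -419212896/6830753156969 ≈ -6.1371e-5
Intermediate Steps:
t = 30075/19069 (t = 2 - (-8063)/(-19069) = 2 - (-8063)*(-1)/19069 = 2 - 1*8063/19069 = 2 - 8063/19069 = 30075/19069 ≈ 1.5772)
(N(219, -122) - 44065)/((-22066 + t)*(-17504 - 14964) + 37214) = ((219 - 122) - 44065)/((-22066 + 30075/19069)*(-17504 - 14964) + 37214) = (97 - 44065)/(-420746479/19069*(-32468) + 37214) = -43968/(13660796680172/19069 + 37214) = -43968/13661506313938/19069 = -43968*19069/13661506313938 = -419212896/6830753156969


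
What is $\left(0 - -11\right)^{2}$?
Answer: $121$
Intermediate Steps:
$\left(0 - -11\right)^{2} = \left(0 + 11\right)^{2} = 11^{2} = 121$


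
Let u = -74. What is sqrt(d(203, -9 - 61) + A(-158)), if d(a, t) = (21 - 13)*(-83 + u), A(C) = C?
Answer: I*sqrt(1414) ≈ 37.603*I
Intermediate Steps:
d(a, t) = -1256 (d(a, t) = (21 - 13)*(-83 - 74) = 8*(-157) = -1256)
sqrt(d(203, -9 - 61) + A(-158)) = sqrt(-1256 - 158) = sqrt(-1414) = I*sqrt(1414)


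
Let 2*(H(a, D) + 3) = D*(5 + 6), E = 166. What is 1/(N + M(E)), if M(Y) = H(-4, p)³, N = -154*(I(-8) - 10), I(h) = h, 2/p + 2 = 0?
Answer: 8/17263 ≈ 0.00046342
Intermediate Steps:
p = -1 (p = 2/(-2 + 0) = 2/(-2) = 2*(-½) = -1)
H(a, D) = -3 + 11*D/2 (H(a, D) = -3 + (D*(5 + 6))/2 = -3 + (D*11)/2 = -3 + (11*D)/2 = -3 + 11*D/2)
N = 2772 (N = -154*(-8 - 10) = -154*(-18) = 2772)
M(Y) = -4913/8 (M(Y) = (-3 + (11/2)*(-1))³ = (-3 - 11/2)³ = (-17/2)³ = -4913/8)
1/(N + M(E)) = 1/(2772 - 4913/8) = 1/(17263/8) = 8/17263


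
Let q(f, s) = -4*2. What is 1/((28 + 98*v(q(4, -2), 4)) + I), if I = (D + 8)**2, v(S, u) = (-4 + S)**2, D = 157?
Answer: 1/41365 ≈ 2.4175e-5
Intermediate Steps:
q(f, s) = -8
I = 27225 (I = (157 + 8)**2 = 165**2 = 27225)
1/((28 + 98*v(q(4, -2), 4)) + I) = 1/((28 + 98*(-4 - 8)**2) + 27225) = 1/((28 + 98*(-12)**2) + 27225) = 1/((28 + 98*144) + 27225) = 1/((28 + 14112) + 27225) = 1/(14140 + 27225) = 1/41365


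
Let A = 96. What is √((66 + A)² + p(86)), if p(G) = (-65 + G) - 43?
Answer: √26222 ≈ 161.93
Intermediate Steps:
p(G) = -108 + G
√((66 + A)² + p(86)) = √((66 + 96)² + (-108 + 86)) = √(162² - 22) = √(26244 - 22) = √26222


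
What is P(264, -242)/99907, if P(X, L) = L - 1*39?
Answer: -281/99907 ≈ -0.0028126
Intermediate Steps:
P(X, L) = -39 + L (P(X, L) = L - 39 = -39 + L)
P(264, -242)/99907 = (-39 - 242)/99907 = -281*1/99907 = -281/99907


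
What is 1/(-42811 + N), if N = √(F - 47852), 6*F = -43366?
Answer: -128433/5498510402 - I*√495717/5498510402 ≈ -2.3358e-5 - 1.2805e-7*I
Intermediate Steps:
F = -21683/3 (F = (⅙)*(-43366) = -21683/3 ≈ -7227.7)
N = I*√495717/3 (N = √(-21683/3 - 47852) = √(-165239/3) = I*√495717/3 ≈ 234.69*I)
1/(-42811 + N) = 1/(-42811 + I*√495717/3)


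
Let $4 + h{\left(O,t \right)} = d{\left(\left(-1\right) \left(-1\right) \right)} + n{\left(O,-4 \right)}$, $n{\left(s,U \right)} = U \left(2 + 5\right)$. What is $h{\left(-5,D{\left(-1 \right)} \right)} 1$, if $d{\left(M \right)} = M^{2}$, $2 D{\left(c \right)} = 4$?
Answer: $-31$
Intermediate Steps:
$D{\left(c \right)} = 2$ ($D{\left(c \right)} = \frac{1}{2} \cdot 4 = 2$)
$n{\left(s,U \right)} = 7 U$ ($n{\left(s,U \right)} = U 7 = 7 U$)
$h{\left(O,t \right)} = -31$ ($h{\left(O,t \right)} = -4 + \left(\left(\left(-1\right) \left(-1\right)\right)^{2} + 7 \left(-4\right)\right) = -4 - \left(28 - 1^{2}\right) = -4 + \left(1 - 28\right) = -4 - 27 = -31$)
$h{\left(-5,D{\left(-1 \right)} \right)} 1 = \left(-31\right) 1 = -31$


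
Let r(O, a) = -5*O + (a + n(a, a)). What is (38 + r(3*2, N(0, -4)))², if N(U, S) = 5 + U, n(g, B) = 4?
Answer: 289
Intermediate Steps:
r(O, a) = 4 + a - 5*O (r(O, a) = -5*O + (a + 4) = -5*O + (4 + a) = 4 + a - 5*O)
(38 + r(3*2, N(0, -4)))² = (38 + (4 + (5 + 0) - 15*2))² = (38 + (4 + 5 - 5*6))² = (38 + (4 + 5 - 30))² = (38 - 21)² = 17² = 289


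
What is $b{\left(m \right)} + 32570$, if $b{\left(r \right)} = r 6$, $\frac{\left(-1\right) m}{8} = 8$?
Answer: $32186$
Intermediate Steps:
$m = -64$ ($m = \left(-8\right) 8 = -64$)
$b{\left(r \right)} = 6 r$
$b{\left(m \right)} + 32570 = 6 \left(-64\right) + 32570 = -384 + 32570 = 32186$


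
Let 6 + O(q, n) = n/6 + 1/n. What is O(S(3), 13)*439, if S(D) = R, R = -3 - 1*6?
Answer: -128627/78 ≈ -1649.1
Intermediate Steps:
R = -9 (R = -3 - 6 = -9)
S(D) = -9
O(q, n) = -6 + 1/n + n/6 (O(q, n) = -6 + (n/6 + 1/n) = -6 + (1/n + n/6) = -6 + 1/n + n/6)
O(S(3), 13)*439 = (-6 + 1/13 + (1/6)*13)*439 = (-6 + 1/13 + 13/6)*439 = -293/78*439 = -128627/78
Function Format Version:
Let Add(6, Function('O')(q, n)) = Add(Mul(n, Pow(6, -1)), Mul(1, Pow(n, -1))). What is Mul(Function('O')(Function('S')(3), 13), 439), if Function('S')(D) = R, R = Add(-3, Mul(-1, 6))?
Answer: Rational(-128627, 78) ≈ -1649.1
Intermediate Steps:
R = -9 (R = Add(-3, -6) = -9)
Function('S')(D) = -9
Function('O')(q, n) = Add(-6, Pow(n, -1), Mul(Rational(1, 6), n)) (Function('O')(q, n) = Add(-6, Add(Mul(n, Pow(6, -1)), Mul(1, Pow(n, -1)))) = Add(-6, Add(Mul(n, Rational(1, 6)), Pow(n, -1))) = Add(-6, Add(Mul(Rational(1, 6), n), Pow(n, -1))) = Add(-6, Add(Pow(n, -1), Mul(Rational(1, 6), n))) = Add(-6, Pow(n, -1), Mul(Rational(1, 6), n)))
Mul(Function('O')(Function('S')(3), 13), 439) = Mul(Add(-6, Pow(13, -1), Mul(Rational(1, 6), 13)), 439) = Mul(Add(-6, Rational(1, 13), Rational(13, 6)), 439) = Mul(Rational(-293, 78), 439) = Rational(-128627, 78)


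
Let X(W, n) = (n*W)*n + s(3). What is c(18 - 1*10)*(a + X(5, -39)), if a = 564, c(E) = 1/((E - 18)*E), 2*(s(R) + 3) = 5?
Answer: -16337/160 ≈ -102.11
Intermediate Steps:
s(R) = -½ (s(R) = -3 + (½)*5 = -3 + 5/2 = -½)
c(E) = 1/(E*(-18 + E)) (c(E) = 1/((-18 + E)*E) = 1/(E*(-18 + E)))
X(W, n) = -½ + W*n² (X(W, n) = (n*W)*n - ½ = (W*n)*n - ½ = W*n² - ½ = -½ + W*n²)
c(18 - 1*10)*(a + X(5, -39)) = (1/((18 - 1*10)*(-18 + (18 - 1*10))))*(564 + (-½ + 5*(-39)²)) = (1/((18 - 10)*(-18 + (18 - 10))))*(564 + (-½ + 5*1521)) = (1/(8*(-18 + 8)))*(564 + (-½ + 7605)) = ((⅛)/(-10))*(564 + 15209/2) = ((⅛)*(-⅒))*(16337/2) = -1/80*16337/2 = -16337/160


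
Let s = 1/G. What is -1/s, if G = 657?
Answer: -657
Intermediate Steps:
s = 1/657 ≈ 0.0015221
-1/s = -1/1/657 = -1*657 = -657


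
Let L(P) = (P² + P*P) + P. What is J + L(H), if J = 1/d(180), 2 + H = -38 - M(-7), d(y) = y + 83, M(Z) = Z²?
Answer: 4143040/263 ≈ 15753.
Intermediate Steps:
d(y) = 83 + y
H = -89 (H = -2 + (-38 - 1*(-7)²) = -2 + (-38 - 1*49) = -2 + (-38 - 49) = -2 - 87 = -89)
J = 1/263 (J = 1/(83 + 180) = 1/263 ≈ 0.0038023)
L(P) = P + 2*P² (L(P) = (P² + P²) + P = 2*P² + P = P + 2*P²)
J + L(H) = 1/263 - 89*(1 + 2*(-89)) = 1/263 - 89*(1 - 178) = 1/263 - 89*(-177) = 1/263 + 15753 = 4143040/263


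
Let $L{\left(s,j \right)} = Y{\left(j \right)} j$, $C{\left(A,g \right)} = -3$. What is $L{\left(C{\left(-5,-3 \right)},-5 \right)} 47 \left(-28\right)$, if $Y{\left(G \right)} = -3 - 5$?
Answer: $-52640$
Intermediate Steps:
$Y{\left(G \right)} = -8$
$L{\left(s,j \right)} = - 8 j$
$L{\left(C{\left(-5,-3 \right)},-5 \right)} 47 \left(-28\right) = \left(-8\right) \left(-5\right) 47 \left(-28\right) = 40 \cdot 47 \left(-28\right) = 1880 \left(-28\right) = -52640$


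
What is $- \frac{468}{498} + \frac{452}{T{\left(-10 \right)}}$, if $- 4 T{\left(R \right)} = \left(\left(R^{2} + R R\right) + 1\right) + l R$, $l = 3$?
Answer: $- \frac{163402}{14193} \approx -11.513$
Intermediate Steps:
$T{\left(R \right)} = - \frac{1}{4} - \frac{3 R}{4} - \frac{R^{2}}{2}$ ($T{\left(R \right)} = - \frac{\left(\left(R^{2} + R R\right) + 1\right) + 3 R}{4} = - \frac{\left(\left(R^{2} + R^{2}\right) + 1\right) + 3 R}{4} = - \frac{\left(2 R^{2} + 1\right) + 3 R}{4} = - \frac{\left(1 + 2 R^{2}\right) + 3 R}{4} = - \frac{1 + 2 R^{2} + 3 R}{4} = - \frac{1}{4} - \frac{3 R}{4} - \frac{R^{2}}{2}$)
$- \frac{468}{498} + \frac{452}{T{\left(-10 \right)}} = - \frac{468}{498} + \frac{452}{- \frac{1}{4} - - \frac{15}{2} - \frac{\left(-10\right)^{2}}{2}} = \left(-468\right) \frac{1}{498} + \frac{452}{- \frac{1}{4} + \frac{15}{2} - 50} = - \frac{78}{83} + \frac{452}{- \frac{1}{4} + \frac{15}{2} - 50} = - \frac{78}{83} + \frac{452}{- \frac{171}{4}} = - \frac{78}{83} + 452 \left(- \frac{4}{171}\right) = - \frac{78}{83} - \frac{1808}{171} = - \frac{163402}{14193}$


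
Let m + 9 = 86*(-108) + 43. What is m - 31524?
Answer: -40778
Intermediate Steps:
m = -9254 (m = -9 + (86*(-108) + 43) = -9 + (-9288 + 43) = -9 - 9245 = -9254)
m - 31524 = -9254 - 31524 = -40778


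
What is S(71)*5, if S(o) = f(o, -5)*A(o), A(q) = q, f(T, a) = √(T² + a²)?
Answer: 355*√5066 ≈ 25267.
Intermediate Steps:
S(o) = o*√(25 + o²) (S(o) = √(o² + (-5)²)*o = √(o² + 25)*o = √(25 + o²)*o = o*√(25 + o²))
S(71)*5 = (71*√(25 + 71²))*5 = (71*√(25 + 5041))*5 = (71*√5066)*5 = 355*√5066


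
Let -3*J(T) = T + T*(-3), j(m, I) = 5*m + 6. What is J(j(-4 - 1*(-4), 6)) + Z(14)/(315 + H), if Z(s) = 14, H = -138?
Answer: 722/177 ≈ 4.0791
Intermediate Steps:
j(m, I) = 6 + 5*m
J(T) = 2*T/3 (J(T) = -(T + T*(-3))/3 = -(T - 3*T)/3 = -(-2)*T/3 = 2*T/3)
J(j(-4 - 1*(-4), 6)) + Z(14)/(315 + H) = 2*(6 + 5*(-4 - 1*(-4)))/3 + 14/(315 - 138) = 2*(6 + 5*(-4 + 4))/3 + 14/177 = 2*(6 + 5*0)/3 + 14*(1/177) = 2*(6 + 0)/3 + 14/177 = (⅔)*6 + 14/177 = 4 + 14/177 = 722/177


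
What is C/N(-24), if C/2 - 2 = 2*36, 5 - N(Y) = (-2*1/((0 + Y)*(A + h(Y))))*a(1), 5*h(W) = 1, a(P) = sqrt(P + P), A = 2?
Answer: 1289376/43555 + 9768*sqrt(2)/43555 ≈ 29.921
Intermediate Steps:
a(P) = sqrt(2)*sqrt(P) (a(P) = sqrt(2*P) = sqrt(2)*sqrt(P))
h(W) = 1/5 (h(W) = (1/5)*1 = 1/5)
N(Y) = 5 + 10*sqrt(2)/(11*Y) (N(Y) = 5 - (-2*1/((0 + Y)*(2 + 1/5)))*sqrt(2)*sqrt(1) = 5 - (-2*5/(11*Y))*sqrt(2)*1 = 5 - (-2*5/(11*Y))*sqrt(2) = 5 - (-10/(11*Y))*sqrt(2) = 5 - (-10)*sqrt(2)/(11*Y) = 5 + 10*sqrt(2)/(11*Y))
C = 148 (C = 4 + 2*(2*36) = 4 + 2*72 = 4 + 144 = 148)
C/N(-24) = 148/(5 + (10/11)*sqrt(2)/(-24)) = 148/(5 + (10/11)*sqrt(2)*(-1/24)) = 148/(5 - 5*sqrt(2)/132)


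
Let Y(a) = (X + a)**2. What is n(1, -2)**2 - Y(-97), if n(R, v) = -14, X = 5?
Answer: -8268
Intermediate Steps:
Y(a) = (5 + a)**2
n(1, -2)**2 - Y(-97) = (-14)**2 - (5 - 97)**2 = 196 - 1*(-92)**2 = 196 - 1*8464 = 196 - 8464 = -8268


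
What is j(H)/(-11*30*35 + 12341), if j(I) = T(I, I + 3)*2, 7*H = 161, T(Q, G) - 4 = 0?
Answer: 8/791 ≈ 0.010114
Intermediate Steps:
T(Q, G) = 4 (T(Q, G) = 4 + 0 = 4)
H = 23 (H = (⅐)*161 = 23)
j(I) = 8 (j(I) = 4*2 = 8)
j(H)/(-11*30*35 + 12341) = 8/(-11*30*35 + 12341) = 8/(-330*35 + 12341) = 8/(-11550 + 12341) = 8/791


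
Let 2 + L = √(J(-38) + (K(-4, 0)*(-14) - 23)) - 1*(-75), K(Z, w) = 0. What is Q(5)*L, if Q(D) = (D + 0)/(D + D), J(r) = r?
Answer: 73/2 + I*√61/2 ≈ 36.5 + 3.9051*I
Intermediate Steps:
Q(D) = ½ (Q(D) = D/((2*D)) = D*(1/(2*D)) = ½)
L = 73 + I*√61 (L = -2 + (√(-38 + (0*(-14) - 23)) - 1*(-75)) = -2 + (√(-38 + (0 - 23)) + 75) = -2 + (√(-38 - 23) + 75) = -2 + (√(-61) + 75) = -2 + (I*√61 + 75) = -2 + (75 + I*√61) = 73 + I*√61 ≈ 73.0 + 7.8102*I)
Q(5)*L = (73 + I*√61)/2 = 73/2 + I*√61/2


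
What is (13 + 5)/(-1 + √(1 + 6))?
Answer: 3 + 3*√7 ≈ 10.937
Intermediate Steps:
(13 + 5)/(-1 + √(1 + 6)) = 18/(-1 + √7)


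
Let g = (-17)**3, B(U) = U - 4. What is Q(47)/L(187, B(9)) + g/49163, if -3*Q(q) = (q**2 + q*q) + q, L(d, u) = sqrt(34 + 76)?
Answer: -4913/49163 - 893*sqrt(110)/66 ≈ -142.01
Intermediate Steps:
B(U) = -4 + U
g = -4913
L(d, u) = sqrt(110)
Q(q) = -2*q**2/3 - q/3 (Q(q) = -((q**2 + q*q) + q)/3 = -((q**2 + q**2) + q)/3 = -(2*q**2 + q)/3 = -(q + 2*q**2)/3 = -2*q**2/3 - q/3)
Q(47)/L(187, B(9)) + g/49163 = (-1/3*47*(1 + 2*47))/(sqrt(110)) - 4913/49163 = (-1/3*47*(1 + 94))*(sqrt(110)/110) - 4913*1/49163 = (-1/3*47*95)*(sqrt(110)/110) - 4913/49163 = -893*sqrt(110)/66 - 4913/49163 = -4913/49163 - 893*sqrt(110)/66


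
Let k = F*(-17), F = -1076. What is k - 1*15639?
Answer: 2653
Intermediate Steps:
k = 18292 (k = -1076*(-17) = 18292)
k - 1*15639 = 18292 - 1*15639 = 18292 - 15639 = 2653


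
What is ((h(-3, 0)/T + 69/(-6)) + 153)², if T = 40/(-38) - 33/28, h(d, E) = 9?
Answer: 106501059025/5635876 ≈ 18897.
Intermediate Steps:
T = -1187/532 (T = 40*(-1/38) - 33*1/28 = -20/19 - 33/28 = -1187/532 ≈ -2.2312)
((h(-3, 0)/T + 69/(-6)) + 153)² = ((9/(-1187/532) + 69/(-6)) + 153)² = ((9*(-532/1187) + 69*(-⅙)) + 153)² = ((-4788/1187 - 23/2) + 153)² = (-36877/2374 + 153)² = (326345/2374)² = 106501059025/5635876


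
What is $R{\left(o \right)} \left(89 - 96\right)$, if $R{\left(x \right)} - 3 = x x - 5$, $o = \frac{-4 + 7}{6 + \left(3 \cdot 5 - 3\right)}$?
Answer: $\frac{497}{36} \approx 13.806$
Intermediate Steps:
$o = \frac{1}{6}$ ($o = \frac{3}{6 + \left(15 - 3\right)} = \frac{3}{6 + 12} = \frac{3}{18} = 3 \cdot \frac{1}{18} = \frac{1}{6} \approx 0.16667$)
$R{\left(x \right)} = -2 + x^{2}$ ($R{\left(x \right)} = 3 + \left(x x - 5\right) = 3 + \left(x^{2} - 5\right) = 3 + \left(-5 + x^{2}\right) = -2 + x^{2}$)
$R{\left(o \right)} \left(89 - 96\right) = \left(-2 + \left(\frac{1}{6}\right)^{2}\right) \left(89 - 96\right) = \left(-2 + \frac{1}{36}\right) \left(-7\right) = \left(- \frac{71}{36}\right) \left(-7\right) = \frac{497}{36}$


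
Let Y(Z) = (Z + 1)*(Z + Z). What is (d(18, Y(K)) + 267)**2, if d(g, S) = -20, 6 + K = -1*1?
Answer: 61009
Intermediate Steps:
K = -7 (K = -6 - 1*1 = -6 - 1 = -7)
Y(Z) = 2*Z*(1 + Z) (Y(Z) = (1 + Z)*(2*Z) = 2*Z*(1 + Z))
(d(18, Y(K)) + 267)**2 = (-20 + 267)**2 = 247**2 = 61009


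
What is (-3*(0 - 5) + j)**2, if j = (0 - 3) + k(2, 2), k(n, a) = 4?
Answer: 256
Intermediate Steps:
j = 1 (j = (0 - 3) + 4 = -3 + 4 = 1)
(-3*(0 - 5) + j)**2 = (-3*(0 - 5) + 1)**2 = (-3*(-5) + 1)**2 = (15 + 1)**2 = 16**2 = 256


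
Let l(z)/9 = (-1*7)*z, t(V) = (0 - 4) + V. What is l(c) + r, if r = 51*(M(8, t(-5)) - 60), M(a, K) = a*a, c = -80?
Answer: 5244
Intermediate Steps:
t(V) = -4 + V
M(a, K) = a²
r = 204 (r = 51*(8² - 60) = 51*(64 - 60) = 51*4 = 204)
l(z) = -63*z (l(z) = 9*((-1*7)*z) = 9*(-7*z) = -63*z)
l(c) + r = -63*(-80) + 204 = 5040 + 204 = 5244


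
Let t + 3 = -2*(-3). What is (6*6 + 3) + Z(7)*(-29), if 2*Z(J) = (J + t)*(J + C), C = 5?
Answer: -1701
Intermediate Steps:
t = 3 (t = -3 - 2*(-3) = -3 + 6 = 3)
Z(J) = (3 + J)*(5 + J)/2 (Z(J) = ((J + 3)*(J + 5))/2 = ((3 + J)*(5 + J))/2 = (3 + J)*(5 + J)/2)
(6*6 + 3) + Z(7)*(-29) = (6*6 + 3) + (15/2 + (½)*7² + 4*7)*(-29) = (36 + 3) + (15/2 + (½)*49 + 28)*(-29) = 39 + (15/2 + 49/2 + 28)*(-29) = 39 + 60*(-29) = 39 - 1740 = -1701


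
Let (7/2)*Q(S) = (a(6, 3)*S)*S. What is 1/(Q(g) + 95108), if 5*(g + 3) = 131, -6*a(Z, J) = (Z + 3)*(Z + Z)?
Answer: 175/16159484 ≈ 1.0830e-5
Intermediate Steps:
a(Z, J) = -Z*(3 + Z)/3 (a(Z, J) = -(Z + 3)*(Z + Z)/6 = -(3 + Z)*2*Z/6 = -Z*(3 + Z)/3)
g = 116/5 (g = -3 + (1/5)*131 = -3 + 131/5 = 116/5 ≈ 23.200)
Q(S) = -36*S**2/7 (Q(S) = 2*(((-1/3*6*(3 + 6))*S)*S)/7 = 2*(((-1/3*6*9)*S)*S)/7 = 2*((-18*S)*S)/7 = 2*(-18*S**2)/7 = -36*S**2/7)
1/(Q(g) + 95108) = 1/(-36*(116/5)**2/7 + 95108) = 1/(-36/7*13456/25 + 95108) = 1/(-484416/175 + 95108) = 1/(16159484/175) = 175/16159484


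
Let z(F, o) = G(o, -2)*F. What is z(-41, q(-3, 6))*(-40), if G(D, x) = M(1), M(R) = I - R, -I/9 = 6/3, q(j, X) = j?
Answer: -31160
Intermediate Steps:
I = -18 (I = -54/3 = -9*2 = -18)
M(R) = -18 - R
G(D, x) = -19 (G(D, x) = -18 - 1*1 = -18 - 1 = -19)
z(F, o) = -19*F
z(-41, q(-3, 6))*(-40) = -19*(-41)*(-40) = 779*(-40) = -31160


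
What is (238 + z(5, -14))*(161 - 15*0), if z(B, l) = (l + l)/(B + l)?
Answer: 349370/9 ≈ 38819.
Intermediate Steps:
z(B, l) = 2*l/(B + l) (z(B, l) = (2*l)/(B + l) = 2*l/(B + l))
(238 + z(5, -14))*(161 - 15*0) = (238 + 2*(-14)/(5 - 14))*(161 - 15*0) = (238 + 2*(-14)/(-9))*(161 + 0) = (238 + 2*(-14)*(-⅑))*161 = (238 + 28/9)*161 = (2170/9)*161 = 349370/9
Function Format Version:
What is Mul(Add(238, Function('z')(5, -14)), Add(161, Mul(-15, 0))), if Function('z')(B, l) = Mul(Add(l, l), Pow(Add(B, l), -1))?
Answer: Rational(349370, 9) ≈ 38819.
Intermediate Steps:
Function('z')(B, l) = Mul(2, l, Pow(Add(B, l), -1)) (Function('z')(B, l) = Mul(Mul(2, l), Pow(Add(B, l), -1)) = Mul(2, l, Pow(Add(B, l), -1)))
Mul(Add(238, Function('z')(5, -14)), Add(161, Mul(-15, 0))) = Mul(Add(238, Mul(2, -14, Pow(Add(5, -14), -1))), Add(161, Mul(-15, 0))) = Mul(Add(238, Mul(2, -14, Pow(-9, -1))), Add(161, 0)) = Mul(Add(238, Mul(2, -14, Rational(-1, 9))), 161) = Mul(Add(238, Rational(28, 9)), 161) = Mul(Rational(2170, 9), 161) = Rational(349370, 9)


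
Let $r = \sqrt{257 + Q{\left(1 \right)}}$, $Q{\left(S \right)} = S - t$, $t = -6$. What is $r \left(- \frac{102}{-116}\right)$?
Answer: $\frac{51 \sqrt{66}}{29} \approx 14.287$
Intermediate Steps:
$Q{\left(S \right)} = 6 + S$ ($Q{\left(S \right)} = S - -6 = S + 6 = 6 + S$)
$r = 2 \sqrt{66}$ ($r = \sqrt{257 + \left(6 + 1\right)} = \sqrt{257 + 7} = \sqrt{264} = 2 \sqrt{66} \approx 16.248$)
$r \left(- \frac{102}{-116}\right) = 2 \sqrt{66} \left(- \frac{102}{-116}\right) = 2 \sqrt{66} \left(\left(-102\right) \left(- \frac{1}{116}\right)\right) = 2 \sqrt{66} \cdot \frac{51}{58} = \frac{51 \sqrt{66}}{29}$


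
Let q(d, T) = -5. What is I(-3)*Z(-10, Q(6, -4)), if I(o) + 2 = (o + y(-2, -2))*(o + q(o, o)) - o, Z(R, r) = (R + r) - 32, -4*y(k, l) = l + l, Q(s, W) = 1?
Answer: -697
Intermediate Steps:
y(k, l) = -l/2 (y(k, l) = -(l + l)/4 = -l/2)
Z(R, r) = -32 + R + r
I(o) = -2 - o + (1 + o)*(-5 + o) (I(o) = -2 + ((o - ½*(-2))*(o - 5) - o) = -2 + ((o + 1)*(-5 + o) - o) = -2 + ((1 + o)*(-5 + o) - o) = -2 + (-o + (1 + o)*(-5 + o)) = -2 - o + (1 + o)*(-5 + o))
I(-3)*Z(-10, Q(6, -4)) = (-7 + (-3)² - 5*(-3))*(-32 - 10 + 1) = (-7 + 9 + 15)*(-41) = 17*(-41) = -697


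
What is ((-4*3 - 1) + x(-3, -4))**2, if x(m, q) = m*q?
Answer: 1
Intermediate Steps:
((-4*3 - 1) + x(-3, -4))**2 = ((-4*3 - 1) - 3*(-4))**2 = ((-12 - 1) + 12)**2 = (-13 + 12)**2 = (-1)**2 = 1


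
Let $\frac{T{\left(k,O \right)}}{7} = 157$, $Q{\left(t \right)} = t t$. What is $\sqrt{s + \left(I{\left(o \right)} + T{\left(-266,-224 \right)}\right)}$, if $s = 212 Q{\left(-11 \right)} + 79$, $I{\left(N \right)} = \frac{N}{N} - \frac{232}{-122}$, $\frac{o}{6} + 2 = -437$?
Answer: $\frac{\sqrt{99845227}}{61} \approx 163.81$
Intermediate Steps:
$Q{\left(t \right)} = t^{2}$
$T{\left(k,O \right)} = 1099$ ($T{\left(k,O \right)} = 7 \cdot 157 = 1099$)
$o = -2634$ ($o = -12 + 6 \left(-437\right) = -12 - 2622 = -2634$)
$I{\left(N \right)} = \frac{177}{61}$ ($I{\left(N \right)} = 1 - - \frac{116}{61} = 1 + \frac{116}{61} = \frac{177}{61}$)
$s = 25731$ ($s = 212 \left(-11\right)^{2} + 79 = 212 \cdot 121 + 79 = 25652 + 79 = 25731$)
$\sqrt{s + \left(I{\left(o \right)} + T{\left(-266,-224 \right)}\right)} = \sqrt{25731 + \left(\frac{177}{61} + 1099\right)} = \sqrt{25731 + \frac{67216}{61}} = \sqrt{\frac{1636807}{61}} = \frac{\sqrt{99845227}}{61}$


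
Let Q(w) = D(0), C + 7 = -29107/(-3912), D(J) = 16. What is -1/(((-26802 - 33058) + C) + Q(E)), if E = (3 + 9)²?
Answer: 3912/234108005 ≈ 1.6710e-5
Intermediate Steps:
C = 1723/3912 (C = -7 - 29107/(-3912) = -7 - 29107*(-1/3912) = -7 + 29107/3912 = 1723/3912 ≈ 0.44044)
E = 144 (E = 12² = 144)
Q(w) = 16
-1/(((-26802 - 33058) + C) + Q(E)) = -1/(((-26802 - 33058) + 1723/3912) + 16) = -1/((-59860 + 1723/3912) + 16) = -1/(-234170597/3912 + 16) = -1/(-234108005/3912) = -1*(-3912/234108005) = 3912/234108005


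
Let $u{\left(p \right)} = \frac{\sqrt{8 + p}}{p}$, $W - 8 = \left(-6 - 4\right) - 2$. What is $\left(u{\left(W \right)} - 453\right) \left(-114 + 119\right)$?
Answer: $- \frac{4535}{2} \approx -2267.5$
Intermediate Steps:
$W = -4$ ($W = 8 - 12 = -4$)
$u{\left(p \right)} = \frac{\sqrt{8 + p}}{p}$
$\left(u{\left(W \right)} - 453\right) \left(-114 + 119\right) = \left(\frac{\sqrt{8 - 4}}{-4} - 453\right) \left(-114 + 119\right) = \left(- \frac{\sqrt{4}}{4} - 453\right) 5 = \left(\left(- \frac{1}{4}\right) 2 - 453\right) 5 = \left(- \frac{1}{2} - 453\right) 5 = \left(- \frac{907}{2}\right) 5 = - \frac{4535}{2}$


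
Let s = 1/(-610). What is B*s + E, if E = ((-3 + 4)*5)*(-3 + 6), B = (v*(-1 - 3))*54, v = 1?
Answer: 4683/305 ≈ 15.354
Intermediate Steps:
s = -1/610 ≈ -0.0016393
B = -216 (B = (1*(-1 - 3))*54 = (1*(-4))*54 = -4*54 = -216)
E = 15 (E = (1*5)*3 = 5*3 = 15)
B*s + E = -216*(-1/610) + 15 = 108/305 + 15 = 4683/305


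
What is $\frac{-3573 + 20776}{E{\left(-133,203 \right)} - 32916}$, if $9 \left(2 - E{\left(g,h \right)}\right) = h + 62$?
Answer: $- \frac{154827}{296491} \approx -0.5222$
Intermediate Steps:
$E{\left(g,h \right)} = - \frac{44}{9} - \frac{h}{9}$ ($E{\left(g,h \right)} = 2 - \frac{h + 62}{9} = 2 - \frac{62 + h}{9} = 2 - \left(\frac{62}{9} + \frac{h}{9}\right) = - \frac{44}{9} - \frac{h}{9}$)
$\frac{-3573 + 20776}{E{\left(-133,203 \right)} - 32916} = \frac{-3573 + 20776}{\left(- \frac{44}{9} - \frac{203}{9}\right) - 32916} = \frac{17203}{\left(- \frac{44}{9} - \frac{203}{9}\right) - 32916} = \frac{17203}{- \frac{247}{9} - 32916} = \frac{17203}{- \frac{296491}{9}} = 17203 \left(- \frac{9}{296491}\right) = - \frac{154827}{296491}$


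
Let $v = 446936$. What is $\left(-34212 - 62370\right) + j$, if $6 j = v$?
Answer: $- \frac{66278}{3} \approx -22093.0$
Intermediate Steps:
$j = \frac{223468}{3}$ ($j = \frac{1}{6} \cdot 446936 = \frac{223468}{3} \approx 74489.0$)
$\left(-34212 - 62370\right) + j = \left(-34212 - 62370\right) + \frac{223468}{3} = -96582 + \frac{223468}{3} = - \frac{66278}{3}$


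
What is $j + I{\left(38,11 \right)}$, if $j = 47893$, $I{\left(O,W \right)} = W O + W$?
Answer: $48322$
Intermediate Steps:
$I{\left(O,W \right)} = W + O W$ ($I{\left(O,W \right)} = O W + W = W + O W$)
$j + I{\left(38,11 \right)} = 47893 + 11 \left(1 + 38\right) = 47893 + 11 \cdot 39 = 47893 + 429 = 48322$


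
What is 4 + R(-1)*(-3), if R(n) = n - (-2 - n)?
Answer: 4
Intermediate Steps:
R(n) = 2 + 2*n (R(n) = n + (2 + n) = 2 + 2*n)
4 + R(-1)*(-3) = 4 + (2 + 2*(-1))*(-3) = 4 + (2 - 2)*(-3) = 4 + 0*(-3) = 4 + 0 = 4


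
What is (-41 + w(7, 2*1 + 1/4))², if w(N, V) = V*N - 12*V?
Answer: 43681/16 ≈ 2730.1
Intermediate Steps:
w(N, V) = -12*V + N*V (w(N, V) = N*V - 12*V = -12*V + N*V)
(-41 + w(7, 2*1 + 1/4))² = (-41 + (2*1 + 1/4)*(-12 + 7))² = (-41 + (2 + ¼)*(-5))² = (-41 + (9/4)*(-5))² = (-41 - 45/4)² = (-209/4)² = 43681/16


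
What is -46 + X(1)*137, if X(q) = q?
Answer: 91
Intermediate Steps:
-46 + X(1)*137 = -46 + 1*137 = -46 + 137 = 91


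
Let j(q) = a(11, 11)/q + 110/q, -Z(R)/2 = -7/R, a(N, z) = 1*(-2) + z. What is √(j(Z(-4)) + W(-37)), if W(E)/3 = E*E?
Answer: √4073 ≈ 63.820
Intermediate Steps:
W(E) = 3*E² (W(E) = 3*(E*E) = 3*E²)
a(N, z) = -2 + z
Z(R) = 14/R (Z(R) = -(-14)/R = 14/R)
j(q) = 119/q (j(q) = (-2 + 11)/q + 110/q = 9/q + 110/q = 119/q)
√(j(Z(-4)) + W(-37)) = √(119/((14/(-4))) + 3*(-37)²) = √(119/((14*(-¼))) + 3*1369) = √(119/(-7/2) + 4107) = √(119*(-2/7) + 4107) = √(-34 + 4107) = √4073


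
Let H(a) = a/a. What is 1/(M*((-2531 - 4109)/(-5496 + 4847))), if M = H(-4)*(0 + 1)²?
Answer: 649/6640 ≈ 0.097741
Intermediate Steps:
H(a) = 1
M = 1 (M = 1*(0 + 1)² = 1*1² = 1*1 = 1)
1/(M*((-2531 - 4109)/(-5496 + 4847))) = 1/(1*((-2531 - 4109)/(-5496 + 4847))) = 1/(1*(-6640/(-649))) = 1/(1*(-6640*(-1/649))) = 1/(1*(6640/649)) = 1/(6640/649) = 649/6640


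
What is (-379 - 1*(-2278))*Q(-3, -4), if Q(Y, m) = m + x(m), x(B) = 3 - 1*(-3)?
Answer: 3798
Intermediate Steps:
x(B) = 6 (x(B) = 3 + 3 = 6)
Q(Y, m) = 6 + m (Q(Y, m) = m + 6 = 6 + m)
(-379 - 1*(-2278))*Q(-3, -4) = (-379 - 1*(-2278))*(6 - 4) = (-379 + 2278)*2 = 1899*2 = 3798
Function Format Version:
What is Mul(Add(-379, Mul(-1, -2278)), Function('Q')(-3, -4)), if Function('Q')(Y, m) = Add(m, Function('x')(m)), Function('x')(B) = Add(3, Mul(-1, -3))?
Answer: 3798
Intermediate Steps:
Function('x')(B) = 6 (Function('x')(B) = Add(3, 3) = 6)
Function('Q')(Y, m) = Add(6, m) (Function('Q')(Y, m) = Add(m, 6) = Add(6, m))
Mul(Add(-379, Mul(-1, -2278)), Function('Q')(-3, -4)) = Mul(Add(-379, Mul(-1, -2278)), Add(6, -4)) = Mul(Add(-379, 2278), 2) = Mul(1899, 2) = 3798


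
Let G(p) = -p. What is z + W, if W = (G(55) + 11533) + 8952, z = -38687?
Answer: -18257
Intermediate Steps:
W = 20430 (W = (-1*55 + 11533) + 8952 = (-55 + 11533) + 8952 = 11478 + 8952 = 20430)
z + W = -38687 + 20430 = -18257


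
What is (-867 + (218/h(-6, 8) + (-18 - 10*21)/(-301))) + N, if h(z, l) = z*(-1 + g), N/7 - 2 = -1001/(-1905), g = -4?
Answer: -32160285/38227 ≈ -841.30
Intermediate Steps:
N = 33677/1905 (N = 14 + 7*(-1001/(-1905)) = 14 + 7*(-1001*(-1/1905)) = 14 + 7*(1001/1905) = 14 + 7007/1905 = 33677/1905 ≈ 17.678)
h(z, l) = -5*z (h(z, l) = z*(-1 - 4) = z*(-5) = -5*z)
(-867 + (218/h(-6, 8) + (-18 - 10*21)/(-301))) + N = (-867 + (218/((-5*(-6))) + (-18 - 10*21)/(-301))) + 33677/1905 = (-867 + (218/30 + (-18 - 210)*(-1/301))) + 33677/1905 = (-867 + (218*(1/30) - 228*(-1/301))) + 33677/1905 = (-867 + (109/15 + 228/301)) + 33677/1905 = (-867 + 36229/4515) + 33677/1905 = -3878276/4515 + 33677/1905 = -32160285/38227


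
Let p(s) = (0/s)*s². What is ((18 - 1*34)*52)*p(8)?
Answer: 0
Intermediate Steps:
p(s) = 0 (p(s) = 0*s² = 0)
((18 - 1*34)*52)*p(8) = ((18 - 1*34)*52)*0 = ((18 - 34)*52)*0 = -16*52*0 = -832*0 = 0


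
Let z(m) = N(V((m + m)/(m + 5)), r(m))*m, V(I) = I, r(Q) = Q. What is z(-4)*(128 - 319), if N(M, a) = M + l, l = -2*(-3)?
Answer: -1528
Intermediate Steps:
l = 6
N(M, a) = 6 + M (N(M, a) = M + 6 = 6 + M)
z(m) = m*(6 + 2*m/(5 + m)) (z(m) = (6 + (m + m)/(m + 5))*m = (6 + (2*m)/(5 + m))*m = (6 + 2*m/(5 + m))*m = m*(6 + 2*m/(5 + m)))
z(-4)*(128 - 319) = (2*(-4)*(15 + 4*(-4))/(5 - 4))*(128 - 319) = (2*(-4)*(15 - 16)/1)*(-191) = (2*(-4)*1*(-1))*(-191) = 8*(-191) = -1528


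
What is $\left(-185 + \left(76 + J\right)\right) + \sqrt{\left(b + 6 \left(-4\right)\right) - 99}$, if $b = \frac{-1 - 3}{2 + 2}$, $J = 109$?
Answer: $2 i \sqrt{31} \approx 11.136 i$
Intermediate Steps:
$b = -1$ ($b = - \frac{4}{4} = \left(-4\right) \frac{1}{4} = -1$)
$\left(-185 + \left(76 + J\right)\right) + \sqrt{\left(b + 6 \left(-4\right)\right) - 99} = \left(-185 + \left(76 + 109\right)\right) + \sqrt{\left(-1 + 6 \left(-4\right)\right) - 99} = \left(-185 + 185\right) + \sqrt{\left(-1 - 24\right) - 99} = 0 + \sqrt{-25 - 99} = 0 + \sqrt{-124} = 0 + 2 i \sqrt{31} = 2 i \sqrt{31}$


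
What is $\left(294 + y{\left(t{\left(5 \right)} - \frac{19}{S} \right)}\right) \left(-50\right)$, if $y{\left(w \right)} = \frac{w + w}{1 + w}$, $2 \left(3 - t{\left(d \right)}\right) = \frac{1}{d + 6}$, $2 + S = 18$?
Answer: $- \frac{7190000}{487} \approx -14764.0$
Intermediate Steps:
$S = 16$ ($S = -2 + 18 = 16$)
$t{\left(d \right)} = 3 - \frac{1}{2 \left(6 + d\right)}$ ($t{\left(d \right)} = 3 - \frac{1}{2 \left(d + 6\right)} = 3 - \frac{1}{2 \left(6 + d\right)}$)
$y{\left(w \right)} = \frac{2 w}{1 + w}$
$\left(294 + y{\left(t{\left(5 \right)} - \frac{19}{S} \right)}\right) \left(-50\right) = \left(294 + \frac{2 \left(\frac{35 + 6 \cdot 5}{2 \left(6 + 5\right)} - \frac{19}{16}\right)}{1 - \left(\frac{19}{16} - \frac{35 + 6 \cdot 5}{2 \left(6 + 5\right)}\right)}\right) \left(-50\right) = \left(294 + \frac{2 \left(\frac{35 + 30}{2 \cdot 11} - 19 \cdot \frac{1}{16}\right)}{1 - \left(\frac{19}{16} - \frac{35 + 30}{2 \cdot 11}\right)}\right) \left(-50\right) = \left(294 + \frac{2 \left(\frac{1}{2} \cdot \frac{1}{11} \cdot 65 - \frac{19}{16}\right)}{1 + \left(\frac{1}{2} \cdot \frac{1}{11} \cdot 65 - \frac{19}{16}\right)}\right) \left(-50\right) = \left(294 + \frac{2 \left(\frac{65}{22} - \frac{19}{16}\right)}{1 + \left(\frac{65}{22} - \frac{19}{16}\right)}\right) \left(-50\right) = \left(294 + 2 \cdot \frac{311}{176} \frac{1}{1 + \frac{311}{176}}\right) \left(-50\right) = \left(294 + 2 \cdot \frac{311}{176} \frac{1}{\frac{487}{176}}\right) \left(-50\right) = \left(294 + 2 \cdot \frac{311}{176} \cdot \frac{176}{487}\right) \left(-50\right) = \left(294 + \frac{622}{487}\right) \left(-50\right) = \frac{143800}{487} \left(-50\right) = - \frac{7190000}{487}$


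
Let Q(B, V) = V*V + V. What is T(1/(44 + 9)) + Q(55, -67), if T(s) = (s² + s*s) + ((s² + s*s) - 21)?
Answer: 12362413/2809 ≈ 4401.0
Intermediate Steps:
Q(B, V) = V + V² (Q(B, V) = V² + V = V + V²)
T(s) = -21 + 4*s² (T(s) = (s² + s²) + ((s² + s²) - 21) = 2*s² + (2*s² - 21) = 2*s² + (-21 + 2*s²) = -21 + 4*s²)
T(1/(44 + 9)) + Q(55, -67) = (-21 + 4*(1/(44 + 9))²) - 67*(1 - 67) = (-21 + 4*(1/53)²) - 67*(-66) = (-21 + 4*(1/53)²) + 4422 = (-21 + 4*(1/2809)) + 4422 = (-21 + 4/2809) + 4422 = -58985/2809 + 4422 = 12362413/2809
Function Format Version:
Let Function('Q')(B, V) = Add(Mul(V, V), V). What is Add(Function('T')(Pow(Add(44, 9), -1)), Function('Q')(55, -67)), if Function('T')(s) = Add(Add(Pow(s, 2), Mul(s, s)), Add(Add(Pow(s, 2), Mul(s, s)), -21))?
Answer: Rational(12362413, 2809) ≈ 4401.0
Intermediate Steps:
Function('Q')(B, V) = Add(V, Pow(V, 2)) (Function('Q')(B, V) = Add(Pow(V, 2), V) = Add(V, Pow(V, 2)))
Function('T')(s) = Add(-21, Mul(4, Pow(s, 2))) (Function('T')(s) = Add(Add(Pow(s, 2), Pow(s, 2)), Add(Add(Pow(s, 2), Pow(s, 2)), -21)) = Add(Mul(2, Pow(s, 2)), Add(Mul(2, Pow(s, 2)), -21)) = Add(Mul(2, Pow(s, 2)), Add(-21, Mul(2, Pow(s, 2)))) = Add(-21, Mul(4, Pow(s, 2))))
Add(Function('T')(Pow(Add(44, 9), -1)), Function('Q')(55, -67)) = Add(Add(-21, Mul(4, Pow(Pow(Add(44, 9), -1), 2))), Mul(-67, Add(1, -67))) = Add(Add(-21, Mul(4, Pow(Pow(53, -1), 2))), Mul(-67, -66)) = Add(Add(-21, Mul(4, Pow(Rational(1, 53), 2))), 4422) = Add(Add(-21, Mul(4, Rational(1, 2809))), 4422) = Add(Add(-21, Rational(4, 2809)), 4422) = Add(Rational(-58985, 2809), 4422) = Rational(12362413, 2809)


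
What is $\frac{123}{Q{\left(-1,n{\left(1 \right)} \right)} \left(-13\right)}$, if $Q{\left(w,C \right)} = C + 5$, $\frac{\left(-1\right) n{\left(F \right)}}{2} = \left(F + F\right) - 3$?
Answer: $- \frac{123}{91} \approx -1.3516$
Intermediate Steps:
$n{\left(F \right)} = 6 - 4 F$ ($n{\left(F \right)} = - 2 \left(\left(F + F\right) - 3\right) = - 2 \left(2 F - 3\right) = - 2 \left(-3 + 2 F\right) = 6 - 4 F$)
$Q{\left(w,C \right)} = 5 + C$
$\frac{123}{Q{\left(-1,n{\left(1 \right)} \right)} \left(-13\right)} = \frac{123}{\left(5 + \left(6 - 4\right)\right) \left(-13\right)} = \frac{123}{\left(5 + 2\right) \left(-13\right)} = \frac{123}{7 \left(-13\right)} = \frac{123}{-91} = 123 \left(- \frac{1}{91}\right) = - \frac{123}{91}$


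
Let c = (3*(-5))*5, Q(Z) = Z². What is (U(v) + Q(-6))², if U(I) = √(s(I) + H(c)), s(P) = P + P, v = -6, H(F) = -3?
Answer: (36 + I*√15)² ≈ 1281.0 + 278.85*I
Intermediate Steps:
c = -75 (c = -15*5 = -75)
s(P) = 2*P
U(I) = √(-3 + 2*I) (U(I) = √(2*I - 3) = √(-3 + 2*I))
(U(v) + Q(-6))² = (√(-3 + 2*(-6)) + (-6)²)² = (√(-3 - 12) + 36)² = (√(-15) + 36)² = (I*√15 + 36)² = (36 + I*√15)²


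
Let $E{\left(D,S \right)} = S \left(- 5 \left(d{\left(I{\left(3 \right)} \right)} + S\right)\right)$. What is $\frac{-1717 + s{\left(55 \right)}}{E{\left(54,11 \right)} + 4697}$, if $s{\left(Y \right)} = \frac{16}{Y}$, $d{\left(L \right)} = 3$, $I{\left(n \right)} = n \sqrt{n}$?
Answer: $- \frac{31473}{71995} \approx -0.43716$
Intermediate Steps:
$I{\left(n \right)} = n^{\frac{3}{2}}$
$E{\left(D,S \right)} = S \left(-15 - 5 S\right)$ ($E{\left(D,S \right)} = S \left(- 5 \left(3 + S\right)\right) = S \left(-15 - 5 S\right)$)
$\frac{-1717 + s{\left(55 \right)}}{E{\left(54,11 \right)} + 4697} = \frac{-1717 + \frac{16}{55}}{\left(-5\right) 11 \left(3 + 11\right) + 4697} = \frac{-1717 + 16 \cdot \frac{1}{55}}{\left(-5\right) 11 \cdot 14 + 4697} = \frac{-1717 + \frac{16}{55}}{-770 + 4697} = - \frac{94419}{55 \cdot 3927} = \left(- \frac{94419}{55}\right) \frac{1}{3927} = - \frac{31473}{71995}$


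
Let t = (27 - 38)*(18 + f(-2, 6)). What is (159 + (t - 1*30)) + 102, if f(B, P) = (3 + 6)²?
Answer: -858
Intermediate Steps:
f(B, P) = 81 (f(B, P) = 9² = 81)
t = -1089 (t = (27 - 38)*(18 + 81) = -11*99 = -1089)
(159 + (t - 1*30)) + 102 = (159 + (-1089 - 1*30)) + 102 = (159 + (-1089 - 30)) + 102 = (159 - 1119) + 102 = -960 + 102 = -858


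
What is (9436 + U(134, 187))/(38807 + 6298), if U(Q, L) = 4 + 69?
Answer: 9509/45105 ≈ 0.21082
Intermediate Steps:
U(Q, L) = 73
(9436 + U(134, 187))/(38807 + 6298) = (9436 + 73)/(38807 + 6298) = 9509/45105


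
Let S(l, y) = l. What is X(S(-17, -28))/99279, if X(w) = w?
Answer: -17/99279 ≈ -0.00017123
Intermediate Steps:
X(S(-17, -28))/99279 = -17/99279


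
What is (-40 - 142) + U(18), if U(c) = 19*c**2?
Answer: 5974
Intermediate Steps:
(-40 - 142) + U(18) = (-40 - 142) + 19*18**2 = -182 + 19*324 = -182 + 6156 = 5974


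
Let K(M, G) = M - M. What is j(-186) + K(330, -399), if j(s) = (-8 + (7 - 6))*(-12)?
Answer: 84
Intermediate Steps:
K(M, G) = 0
j(s) = 84 (j(s) = (-8 + 1)*(-12) = -7*(-12) = 84)
j(-186) + K(330, -399) = 84 + 0 = 84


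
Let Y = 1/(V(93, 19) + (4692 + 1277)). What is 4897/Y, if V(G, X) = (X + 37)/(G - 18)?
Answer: 2192538707/75 ≈ 2.9234e+7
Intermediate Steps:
V(G, X) = (37 + X)/(-18 + G)
Y = 75/447731 (Y = 1/((37 + 19)/(-18 + 93) + (4692 + 1277)) = 1/(56/75 + 5969) = 1/(447731/75) = 75/447731 ≈ 0.00016751)
4897/Y = 4897/(75/447731) = 4897*(447731/75) = 2192538707/75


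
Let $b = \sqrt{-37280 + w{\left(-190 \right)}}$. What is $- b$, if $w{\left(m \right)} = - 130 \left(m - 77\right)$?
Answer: $- i \sqrt{2570} \approx - 50.695 i$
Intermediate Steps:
$w{\left(m \right)} = 10010 - 130 m$ ($w{\left(m \right)} = - 130 \left(-77 + m\right) = 10010 - 130 m$)
$b = i \sqrt{2570}$ ($b = \sqrt{-37280 + \left(10010 - -24700\right)} = \sqrt{-37280 + \left(10010 + 24700\right)} = \sqrt{-37280 + 34710} = \sqrt{-2570} = i \sqrt{2570} \approx 50.695 i$)
$- b = - i \sqrt{2570}$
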